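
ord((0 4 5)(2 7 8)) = 3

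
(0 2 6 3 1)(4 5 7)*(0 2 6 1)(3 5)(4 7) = (0 6 5 4 3)(1 2)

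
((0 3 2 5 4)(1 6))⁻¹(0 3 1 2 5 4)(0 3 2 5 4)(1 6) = (0 3 2 6 5 4)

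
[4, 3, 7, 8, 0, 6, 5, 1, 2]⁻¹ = [4, 7, 8, 1, 0, 6, 5, 2, 3]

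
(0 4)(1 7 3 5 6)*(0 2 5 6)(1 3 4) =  (0 1 7 4 2 5)(3 6)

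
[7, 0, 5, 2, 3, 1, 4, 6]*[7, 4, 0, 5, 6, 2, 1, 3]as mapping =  [0→3, 1→7, 2→2, 3→0, 4→5, 5→4, 6→6, 7→1]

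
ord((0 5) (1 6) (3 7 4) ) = 6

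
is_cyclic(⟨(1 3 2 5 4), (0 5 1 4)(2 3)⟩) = no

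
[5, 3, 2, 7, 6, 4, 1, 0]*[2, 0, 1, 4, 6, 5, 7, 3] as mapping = [0→5, 1→4, 2→1, 3→3, 4→7, 5→6, 6→0, 7→2] 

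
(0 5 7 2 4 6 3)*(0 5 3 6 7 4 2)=(0 3 5 4 7)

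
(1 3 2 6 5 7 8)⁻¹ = (1 8 7 5 6 2 3)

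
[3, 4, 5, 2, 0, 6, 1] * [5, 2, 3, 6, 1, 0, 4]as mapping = [0→6, 1→1, 2→0, 3→3, 4→5, 5→4, 6→2]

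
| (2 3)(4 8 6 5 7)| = 10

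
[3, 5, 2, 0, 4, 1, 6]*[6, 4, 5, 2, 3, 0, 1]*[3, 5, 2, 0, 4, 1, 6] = [2, 3, 1, 6, 0, 4, 5]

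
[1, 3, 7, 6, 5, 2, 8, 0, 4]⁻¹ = [7, 0, 5, 1, 8, 4, 3, 2, 6]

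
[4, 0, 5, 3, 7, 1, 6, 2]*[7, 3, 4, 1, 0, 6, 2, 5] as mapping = [0→0, 1→7, 2→6, 3→1, 4→5, 5→3, 6→2, 7→4] 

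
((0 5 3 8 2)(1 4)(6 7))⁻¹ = (0 2 8 3 5)(1 4)(6 7)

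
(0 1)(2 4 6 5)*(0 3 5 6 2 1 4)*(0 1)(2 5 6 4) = (0 2 1 3 6 4 5)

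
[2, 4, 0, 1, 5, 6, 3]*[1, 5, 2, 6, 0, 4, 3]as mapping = [0→2, 1→0, 2→1, 3→5, 4→4, 5→3, 6→6]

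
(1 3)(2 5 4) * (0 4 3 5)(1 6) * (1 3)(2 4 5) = (0 5 1 2)(3 6)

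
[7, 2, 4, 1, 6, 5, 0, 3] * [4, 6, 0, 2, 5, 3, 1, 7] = [7, 0, 5, 6, 1, 3, 4, 2]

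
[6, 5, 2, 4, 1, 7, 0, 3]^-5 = [6, 1, 2, 3, 4, 5, 0, 7]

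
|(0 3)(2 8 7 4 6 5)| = 6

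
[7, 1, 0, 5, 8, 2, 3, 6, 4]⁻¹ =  [2, 1, 5, 6, 8, 3, 7, 0, 4]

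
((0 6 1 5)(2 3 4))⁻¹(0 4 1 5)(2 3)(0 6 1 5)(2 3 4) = (0 6 2 5)(3 4)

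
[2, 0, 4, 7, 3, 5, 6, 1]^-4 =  [4, 2, 3, 1, 7, 5, 6, 0]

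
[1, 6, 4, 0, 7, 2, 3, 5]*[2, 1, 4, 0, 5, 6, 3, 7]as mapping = [0→1, 1→3, 2→5, 3→2, 4→7, 5→4, 6→0, 7→6]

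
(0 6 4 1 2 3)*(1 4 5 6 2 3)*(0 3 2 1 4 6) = (0 1 2 4 6 5)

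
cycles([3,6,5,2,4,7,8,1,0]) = (0 3 2 5 7 1 6 8)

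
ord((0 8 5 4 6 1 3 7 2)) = 9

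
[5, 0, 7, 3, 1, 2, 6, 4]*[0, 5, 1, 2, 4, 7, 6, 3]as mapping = [0→7, 1→0, 2→3, 3→2, 4→5, 5→1, 6→6, 7→4]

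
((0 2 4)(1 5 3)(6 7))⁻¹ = (0 4 2)(1 3 5)(6 7)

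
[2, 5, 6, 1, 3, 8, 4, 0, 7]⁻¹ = [7, 3, 0, 4, 6, 1, 2, 8, 5]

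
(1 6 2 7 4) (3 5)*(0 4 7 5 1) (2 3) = (0 4) (1 6 3) (2 5) 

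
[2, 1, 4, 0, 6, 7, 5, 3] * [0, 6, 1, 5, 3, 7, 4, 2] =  [1, 6, 3, 0, 4, 2, 7, 5]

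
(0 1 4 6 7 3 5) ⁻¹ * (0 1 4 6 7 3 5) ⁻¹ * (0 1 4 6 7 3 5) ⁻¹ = (0 7 1 3 4 5 6) 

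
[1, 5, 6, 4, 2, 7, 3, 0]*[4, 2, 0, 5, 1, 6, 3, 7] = [2, 6, 3, 1, 0, 7, 5, 4]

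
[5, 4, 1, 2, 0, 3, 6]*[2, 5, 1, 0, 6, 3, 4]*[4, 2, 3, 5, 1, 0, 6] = [5, 6, 0, 2, 3, 4, 1]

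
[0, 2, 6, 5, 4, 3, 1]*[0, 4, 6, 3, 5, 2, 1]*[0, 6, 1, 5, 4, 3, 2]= [0, 2, 6, 1, 3, 5, 4]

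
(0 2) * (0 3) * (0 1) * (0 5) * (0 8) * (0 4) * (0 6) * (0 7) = (0 2 3 1 5 8 4 6 7)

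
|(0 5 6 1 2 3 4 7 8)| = 9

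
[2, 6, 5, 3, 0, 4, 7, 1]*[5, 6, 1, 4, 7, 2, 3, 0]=[1, 3, 2, 4, 5, 7, 0, 6]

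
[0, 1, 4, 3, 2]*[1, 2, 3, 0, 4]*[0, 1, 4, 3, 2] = [1, 4, 2, 0, 3]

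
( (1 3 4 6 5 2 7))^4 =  (1 5 3 2 4 7 6)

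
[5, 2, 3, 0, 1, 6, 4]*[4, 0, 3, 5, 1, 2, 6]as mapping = [0→2, 1→3, 2→5, 3→4, 4→0, 5→6, 6→1]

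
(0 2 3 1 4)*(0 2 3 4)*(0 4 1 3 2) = (0 2 1 4)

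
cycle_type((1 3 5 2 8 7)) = 6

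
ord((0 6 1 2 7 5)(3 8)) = 6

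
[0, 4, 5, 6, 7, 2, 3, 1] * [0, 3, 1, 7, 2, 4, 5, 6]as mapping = [0→0, 1→2, 2→4, 3→5, 4→6, 5→1, 6→7, 7→3]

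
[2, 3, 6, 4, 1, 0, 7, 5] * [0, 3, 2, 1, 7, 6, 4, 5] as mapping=[0→2, 1→1, 2→4, 3→7, 4→3, 5→0, 6→5, 7→6] 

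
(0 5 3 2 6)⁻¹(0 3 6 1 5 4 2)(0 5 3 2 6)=(0 1 3 4 6 5 2)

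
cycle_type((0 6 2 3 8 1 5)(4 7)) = 2.7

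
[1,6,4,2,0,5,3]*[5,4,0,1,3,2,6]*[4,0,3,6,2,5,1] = [2,1,6,4,5,3,0] 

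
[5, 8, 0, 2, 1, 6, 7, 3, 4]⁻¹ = [2, 4, 3, 7, 8, 0, 5, 6, 1]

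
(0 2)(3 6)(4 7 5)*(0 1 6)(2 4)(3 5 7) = (0 4 3)(1 6 5 2)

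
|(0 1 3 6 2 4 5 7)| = 8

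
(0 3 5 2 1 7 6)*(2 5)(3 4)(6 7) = (0 4 3 2 1 6)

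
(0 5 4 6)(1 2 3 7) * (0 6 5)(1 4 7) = (1 2 3)(4 5 7)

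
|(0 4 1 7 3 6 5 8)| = 8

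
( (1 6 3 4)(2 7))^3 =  (1 4 3 6)(2 7)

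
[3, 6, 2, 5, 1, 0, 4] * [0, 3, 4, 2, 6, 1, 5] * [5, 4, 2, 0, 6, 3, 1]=[2, 3, 6, 4, 0, 5, 1]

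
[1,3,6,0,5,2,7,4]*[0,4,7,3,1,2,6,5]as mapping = [0→4,1→3,2→6,3→0,4→2,5→7,6→5,7→1]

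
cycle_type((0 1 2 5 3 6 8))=7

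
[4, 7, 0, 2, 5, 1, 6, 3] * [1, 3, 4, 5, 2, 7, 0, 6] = [2, 6, 1, 4, 7, 3, 0, 5]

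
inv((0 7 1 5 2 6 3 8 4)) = (0 4 8 3 6 2 5 1 7)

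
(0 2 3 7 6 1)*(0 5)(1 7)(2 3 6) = (0 3 1 5)(2 6 7)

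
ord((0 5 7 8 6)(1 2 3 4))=20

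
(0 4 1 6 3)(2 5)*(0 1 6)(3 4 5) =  (0 5 2 3 1)(4 6)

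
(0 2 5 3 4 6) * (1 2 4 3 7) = (0 4 6)(1 2 5 7)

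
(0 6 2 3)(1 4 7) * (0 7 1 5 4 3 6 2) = (0 2 6)(1 3 7 5 4)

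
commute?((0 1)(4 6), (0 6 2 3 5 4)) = no:(0 1)(4 6)*(0 6 2 3 5 4) = (0 1 6)(2 3 5 4), (0 6 2 3 5 4)*(0 1)(4 6) = (0 4 1)(2 3 5 6)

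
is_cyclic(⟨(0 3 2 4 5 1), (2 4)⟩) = no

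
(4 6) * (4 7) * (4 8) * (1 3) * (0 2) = (0 2)(1 3)(4 6 7 8)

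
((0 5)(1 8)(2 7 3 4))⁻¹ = (0 5)(1 8)(2 4 3 7)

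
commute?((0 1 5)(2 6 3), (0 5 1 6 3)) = no:(0 1 5)(2 6 3)*(0 5 1 6 3) = (0 6)(2 3), (0 5 1 6 3)*(0 1 5)(2 6 3) = (1 3)(2 6)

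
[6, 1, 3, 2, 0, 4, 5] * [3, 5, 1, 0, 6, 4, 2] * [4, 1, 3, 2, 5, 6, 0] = [3, 6, 4, 1, 2, 0, 5]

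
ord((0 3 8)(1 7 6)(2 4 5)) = 3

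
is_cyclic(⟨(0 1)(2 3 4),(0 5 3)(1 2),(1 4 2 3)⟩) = no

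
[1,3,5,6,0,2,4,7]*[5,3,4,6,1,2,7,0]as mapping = [0→3,1→6,2→2,3→7,4→5,5→4,6→1,7→0]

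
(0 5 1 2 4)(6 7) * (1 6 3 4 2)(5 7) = (0 7 3 4)(5 6)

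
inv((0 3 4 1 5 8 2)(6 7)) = (0 2 8 5 1 4 3)(6 7)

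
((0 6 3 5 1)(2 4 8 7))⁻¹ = (0 1 5 3 6)(2 7 8 4)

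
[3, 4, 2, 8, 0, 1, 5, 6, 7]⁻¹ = [4, 5, 2, 0, 1, 6, 7, 8, 3]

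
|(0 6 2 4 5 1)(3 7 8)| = 6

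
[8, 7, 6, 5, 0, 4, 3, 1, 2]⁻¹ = [4, 7, 8, 6, 5, 3, 2, 1, 0]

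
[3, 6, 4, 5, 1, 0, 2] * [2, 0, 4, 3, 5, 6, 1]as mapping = [0→3, 1→1, 2→5, 3→6, 4→0, 5→2, 6→4]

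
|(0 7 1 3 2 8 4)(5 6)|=14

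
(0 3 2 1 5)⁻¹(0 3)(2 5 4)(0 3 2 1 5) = (0 4 1)(2 3)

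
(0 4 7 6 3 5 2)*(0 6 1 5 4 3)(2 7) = (0 3 4 2 6)(1 5 7)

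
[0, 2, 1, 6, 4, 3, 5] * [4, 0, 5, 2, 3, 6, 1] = [4, 5, 0, 1, 3, 2, 6]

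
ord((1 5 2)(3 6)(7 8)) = 6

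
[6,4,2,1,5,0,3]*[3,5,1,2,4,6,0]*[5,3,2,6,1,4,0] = [5,1,3,4,0,6,2]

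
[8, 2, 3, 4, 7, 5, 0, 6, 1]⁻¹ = [6, 8, 1, 2, 3, 5, 7, 4, 0]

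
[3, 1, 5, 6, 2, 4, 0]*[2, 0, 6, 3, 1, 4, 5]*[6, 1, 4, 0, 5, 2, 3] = [0, 6, 5, 2, 3, 1, 4]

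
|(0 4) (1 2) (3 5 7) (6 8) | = 6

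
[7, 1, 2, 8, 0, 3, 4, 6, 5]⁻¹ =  [4, 1, 2, 5, 6, 8, 7, 0, 3]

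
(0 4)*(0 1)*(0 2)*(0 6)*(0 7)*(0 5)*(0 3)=(0 4 1 2 6 7 5 3)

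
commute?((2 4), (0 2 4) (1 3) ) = no:(2 4) * (0 2 4) (1 3) = (0 2) (1 3), (0 2 4) (1 3) * (2 4) = (0 4) (1 3) 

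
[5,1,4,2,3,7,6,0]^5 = [7,1,3,4,2,0,6,5]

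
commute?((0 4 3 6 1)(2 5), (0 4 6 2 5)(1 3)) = no:(0 4 3 6 1)(2 5)*(0 4 6 2 5)(1 3) = (0 6 3 2)(1 4), (0 4 6 2 5)(1 3)*(0 4 3 6 1)(2 5) = (0 3)(1 6 5 4)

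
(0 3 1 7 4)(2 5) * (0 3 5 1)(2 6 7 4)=(0 5 6 7 2 1 4 3)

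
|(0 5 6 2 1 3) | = 6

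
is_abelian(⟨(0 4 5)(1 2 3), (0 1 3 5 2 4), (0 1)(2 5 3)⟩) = no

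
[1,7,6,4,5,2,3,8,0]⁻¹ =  [8,0,5,6,3,4,2,1,7]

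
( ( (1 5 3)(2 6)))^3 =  (2 6)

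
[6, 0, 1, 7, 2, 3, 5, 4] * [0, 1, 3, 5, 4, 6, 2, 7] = [2, 0, 1, 7, 3, 5, 6, 4]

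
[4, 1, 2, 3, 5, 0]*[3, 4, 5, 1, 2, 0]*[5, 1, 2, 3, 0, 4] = [2, 0, 4, 1, 5, 3]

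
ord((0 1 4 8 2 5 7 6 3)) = 9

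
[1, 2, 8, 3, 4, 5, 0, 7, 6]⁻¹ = [6, 0, 1, 3, 4, 5, 8, 7, 2]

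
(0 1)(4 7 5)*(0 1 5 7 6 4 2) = (0 5 2)(4 6)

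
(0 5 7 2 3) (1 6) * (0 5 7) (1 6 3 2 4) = (0 7 4 1 3 5) 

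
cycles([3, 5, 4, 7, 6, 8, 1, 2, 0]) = (0 3 7 2 4 6 1 5 8)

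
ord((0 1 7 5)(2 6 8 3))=4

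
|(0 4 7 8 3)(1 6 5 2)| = 20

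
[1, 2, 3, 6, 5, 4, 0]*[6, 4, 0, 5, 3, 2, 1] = [4, 0, 5, 1, 2, 3, 6]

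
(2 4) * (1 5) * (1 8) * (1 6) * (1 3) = (1 5 8 6 3)(2 4)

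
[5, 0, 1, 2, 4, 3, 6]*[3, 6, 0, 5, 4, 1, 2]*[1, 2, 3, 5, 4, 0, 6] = [2, 5, 6, 1, 4, 0, 3]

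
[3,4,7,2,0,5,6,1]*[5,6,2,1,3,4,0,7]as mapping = [0→1,1→3,2→7,3→2,4→5,5→4,6→0,7→6]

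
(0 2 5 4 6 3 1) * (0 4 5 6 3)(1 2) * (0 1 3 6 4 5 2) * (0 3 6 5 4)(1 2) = (0 6 2)(1 4 5)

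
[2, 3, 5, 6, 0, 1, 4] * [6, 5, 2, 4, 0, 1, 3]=[2, 4, 1, 3, 6, 5, 0]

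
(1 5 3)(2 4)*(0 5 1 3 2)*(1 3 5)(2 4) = (0 1 3 5 4)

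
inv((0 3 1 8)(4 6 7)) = (0 8 1 3)(4 7 6)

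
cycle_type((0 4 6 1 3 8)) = 6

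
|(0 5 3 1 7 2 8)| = 7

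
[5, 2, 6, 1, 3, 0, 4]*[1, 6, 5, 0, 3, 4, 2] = [4, 5, 2, 6, 0, 1, 3]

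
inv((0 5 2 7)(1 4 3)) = (0 7 2 5)(1 3 4)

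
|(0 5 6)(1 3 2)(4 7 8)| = 3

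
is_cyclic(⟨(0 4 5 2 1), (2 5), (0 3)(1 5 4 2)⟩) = no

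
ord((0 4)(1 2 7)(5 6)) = 6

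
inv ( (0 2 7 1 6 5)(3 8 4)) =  (0 5 6 1 7 2)(3 4 8)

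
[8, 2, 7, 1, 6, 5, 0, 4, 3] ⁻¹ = [6, 3, 1, 8, 7, 5, 4, 2, 0] 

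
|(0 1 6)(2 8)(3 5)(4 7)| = 6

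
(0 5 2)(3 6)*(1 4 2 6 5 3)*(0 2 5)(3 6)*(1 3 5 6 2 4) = (0 2 4 6 3)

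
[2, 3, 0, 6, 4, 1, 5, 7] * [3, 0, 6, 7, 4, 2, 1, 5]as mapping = [0→6, 1→7, 2→3, 3→1, 4→4, 5→0, 6→2, 7→5]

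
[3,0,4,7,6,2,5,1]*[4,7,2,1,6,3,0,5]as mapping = [0→1,1→4,2→6,3→5,4→0,5→2,6→3,7→7]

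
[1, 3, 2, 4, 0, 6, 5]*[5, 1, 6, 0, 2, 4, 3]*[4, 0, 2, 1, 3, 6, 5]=[0, 4, 5, 2, 6, 1, 3]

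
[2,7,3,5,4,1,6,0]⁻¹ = [7,5,0,2,4,3,6,1]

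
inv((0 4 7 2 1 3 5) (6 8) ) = (0 5 3 1 2 7 4) (6 8) 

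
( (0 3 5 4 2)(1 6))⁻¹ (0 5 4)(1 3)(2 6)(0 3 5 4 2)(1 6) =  (0 1)(2 3 4)(5 6)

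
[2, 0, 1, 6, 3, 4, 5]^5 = [1, 2, 0, 6, 3, 4, 5]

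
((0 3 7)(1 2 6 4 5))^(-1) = (0 7 3)(1 5 4 6 2)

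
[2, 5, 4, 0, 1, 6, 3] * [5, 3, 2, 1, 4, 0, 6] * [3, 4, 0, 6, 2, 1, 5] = [0, 3, 2, 1, 6, 5, 4]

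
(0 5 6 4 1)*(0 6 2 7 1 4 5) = (1 6 5 2 7) 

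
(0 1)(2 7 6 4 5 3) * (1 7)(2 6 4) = (0 7 4 5 3 6 2 1)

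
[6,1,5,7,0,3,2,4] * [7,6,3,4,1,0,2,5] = [2,6,0,5,7,4,3,1]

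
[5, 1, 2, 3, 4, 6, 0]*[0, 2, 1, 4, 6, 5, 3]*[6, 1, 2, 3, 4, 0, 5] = [0, 2, 1, 4, 5, 3, 6]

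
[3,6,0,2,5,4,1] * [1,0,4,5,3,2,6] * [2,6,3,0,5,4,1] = [4,1,6,5,3,0,2]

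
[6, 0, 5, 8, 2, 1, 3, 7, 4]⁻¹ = [1, 5, 4, 6, 8, 2, 0, 7, 3]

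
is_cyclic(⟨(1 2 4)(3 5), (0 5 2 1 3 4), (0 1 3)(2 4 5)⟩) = no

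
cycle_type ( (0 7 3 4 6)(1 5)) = 2.5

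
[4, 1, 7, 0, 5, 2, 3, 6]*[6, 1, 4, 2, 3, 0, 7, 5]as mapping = [0→3, 1→1, 2→5, 3→6, 4→0, 5→4, 6→2, 7→7]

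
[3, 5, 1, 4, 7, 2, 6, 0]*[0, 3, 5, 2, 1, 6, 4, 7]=[2, 6, 3, 1, 7, 5, 4, 0]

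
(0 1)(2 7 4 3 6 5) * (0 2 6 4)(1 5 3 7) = (0 5 6 3 4 7)(1 2)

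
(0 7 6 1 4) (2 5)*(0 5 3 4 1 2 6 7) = (2 3 4 5 6) 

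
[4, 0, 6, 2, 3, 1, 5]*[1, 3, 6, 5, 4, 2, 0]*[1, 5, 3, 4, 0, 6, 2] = [0, 5, 1, 2, 6, 4, 3]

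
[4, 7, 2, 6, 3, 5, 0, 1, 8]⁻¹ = [6, 7, 2, 4, 0, 5, 3, 1, 8]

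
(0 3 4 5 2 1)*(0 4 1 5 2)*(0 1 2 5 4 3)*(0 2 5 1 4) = (0 2)(1 3 5 4)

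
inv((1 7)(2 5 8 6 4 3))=(1 7)(2 3 4 6 8 5)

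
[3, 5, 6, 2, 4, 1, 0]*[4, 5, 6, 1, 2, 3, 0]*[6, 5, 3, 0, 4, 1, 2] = [5, 0, 6, 2, 3, 1, 4]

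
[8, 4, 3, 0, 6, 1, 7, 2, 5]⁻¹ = [3, 5, 7, 2, 1, 8, 4, 6, 0]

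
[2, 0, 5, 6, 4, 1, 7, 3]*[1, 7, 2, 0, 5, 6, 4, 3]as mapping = [0→2, 1→1, 2→6, 3→4, 4→5, 5→7, 6→3, 7→0]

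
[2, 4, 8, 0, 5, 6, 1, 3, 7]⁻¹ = [3, 6, 0, 7, 1, 4, 5, 8, 2]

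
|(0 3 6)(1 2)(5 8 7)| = 6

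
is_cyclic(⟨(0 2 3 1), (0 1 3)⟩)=no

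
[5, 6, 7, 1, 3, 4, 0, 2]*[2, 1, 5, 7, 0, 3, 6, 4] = [3, 6, 4, 1, 7, 0, 2, 5]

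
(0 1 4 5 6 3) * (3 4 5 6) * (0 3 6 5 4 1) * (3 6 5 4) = (1 3 6)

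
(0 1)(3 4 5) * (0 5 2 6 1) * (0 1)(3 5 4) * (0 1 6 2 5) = (0 6 1 4 5)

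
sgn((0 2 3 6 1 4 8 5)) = -1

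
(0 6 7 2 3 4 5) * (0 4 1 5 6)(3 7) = (1 5 4 6 3)(2 7)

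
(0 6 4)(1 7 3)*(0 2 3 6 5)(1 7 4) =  (0 5)(1 4 2 3 7 6)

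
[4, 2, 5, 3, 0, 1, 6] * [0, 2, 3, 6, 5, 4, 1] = [5, 3, 4, 6, 0, 2, 1]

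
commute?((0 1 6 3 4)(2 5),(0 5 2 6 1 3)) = no:(0 1 6 3 4)(2 5)*(0 5 2 6 1 3) = (0 3 4 5 6),(0 5 2 6 1 3)*(0 1 6 3 4)(2 5) = (0 2 3 1 4)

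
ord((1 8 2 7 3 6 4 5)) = 8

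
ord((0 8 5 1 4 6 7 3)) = 8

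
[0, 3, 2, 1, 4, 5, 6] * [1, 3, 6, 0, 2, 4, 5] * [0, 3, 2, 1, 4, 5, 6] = [3, 0, 6, 1, 2, 4, 5]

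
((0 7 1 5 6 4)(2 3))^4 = (0 6 1)(4 5 7)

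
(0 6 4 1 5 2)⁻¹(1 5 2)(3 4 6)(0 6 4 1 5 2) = (0 5 2)(1 4 3)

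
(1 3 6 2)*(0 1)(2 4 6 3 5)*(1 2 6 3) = (0 2)(1 5 6 4 3)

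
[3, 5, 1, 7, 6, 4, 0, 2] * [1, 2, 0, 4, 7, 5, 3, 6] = [4, 5, 2, 6, 3, 7, 1, 0]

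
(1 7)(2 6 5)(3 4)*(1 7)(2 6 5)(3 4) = (2 5 6)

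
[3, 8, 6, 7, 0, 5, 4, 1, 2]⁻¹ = [4, 7, 8, 0, 6, 5, 2, 3, 1]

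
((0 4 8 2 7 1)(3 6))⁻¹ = (0 1 7 2 8 4)(3 6)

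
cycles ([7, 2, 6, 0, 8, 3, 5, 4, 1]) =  (0 7 4 8 1 2 6 5 3)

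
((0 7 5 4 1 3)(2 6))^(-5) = (0 7 5 4 1 3)(2 6)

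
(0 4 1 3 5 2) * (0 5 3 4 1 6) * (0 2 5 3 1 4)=(0 4 6 2 3 1)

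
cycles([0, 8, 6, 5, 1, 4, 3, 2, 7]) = (1 8 7 2 6 3 5 4)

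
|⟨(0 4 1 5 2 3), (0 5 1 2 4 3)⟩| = 720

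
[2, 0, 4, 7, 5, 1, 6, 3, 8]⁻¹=[1, 5, 0, 7, 2, 4, 6, 3, 8]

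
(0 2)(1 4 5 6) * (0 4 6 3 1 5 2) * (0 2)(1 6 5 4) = (0 2 1 5 3 6 4)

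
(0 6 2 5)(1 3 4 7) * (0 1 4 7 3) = (0 6 2 5 1)(3 7 4)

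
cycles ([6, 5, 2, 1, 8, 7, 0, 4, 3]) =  (0 6)(1 5 7 4 8 3)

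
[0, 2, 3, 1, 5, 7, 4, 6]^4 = [0, 2, 3, 1, 4, 5, 6, 7]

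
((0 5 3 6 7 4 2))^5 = (0 4 6 5 2 7 3)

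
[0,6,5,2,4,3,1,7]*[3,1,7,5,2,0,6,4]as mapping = [0→3,1→6,2→0,3→7,4→2,5→5,6→1,7→4]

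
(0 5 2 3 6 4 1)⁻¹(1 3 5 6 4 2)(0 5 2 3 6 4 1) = (0 6 2 4 1 3)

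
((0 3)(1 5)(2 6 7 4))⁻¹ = (0 3)(1 5)(2 4 7 6)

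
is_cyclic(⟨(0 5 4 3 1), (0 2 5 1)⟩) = no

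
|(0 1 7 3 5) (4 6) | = 10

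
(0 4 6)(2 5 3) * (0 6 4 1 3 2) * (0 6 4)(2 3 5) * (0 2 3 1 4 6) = (0 4 2 3)(1 5)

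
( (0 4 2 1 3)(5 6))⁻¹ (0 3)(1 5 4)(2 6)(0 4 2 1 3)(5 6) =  (0 4)(1 5)(2 3 6)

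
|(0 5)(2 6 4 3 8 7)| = 6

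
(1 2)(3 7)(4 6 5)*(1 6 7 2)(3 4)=(2 6 5 3)(4 7)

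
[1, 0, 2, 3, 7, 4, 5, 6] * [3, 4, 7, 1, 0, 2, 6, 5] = [4, 3, 7, 1, 5, 0, 2, 6]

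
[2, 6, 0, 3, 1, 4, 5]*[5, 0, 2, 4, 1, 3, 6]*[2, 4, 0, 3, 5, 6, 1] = [0, 1, 6, 5, 2, 4, 3]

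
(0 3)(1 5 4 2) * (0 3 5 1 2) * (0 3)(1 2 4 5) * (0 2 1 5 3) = (0 5 3 2 4)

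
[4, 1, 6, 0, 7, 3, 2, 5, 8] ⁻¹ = [3, 1, 6, 5, 0, 7, 2, 4, 8] 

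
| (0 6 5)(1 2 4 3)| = 12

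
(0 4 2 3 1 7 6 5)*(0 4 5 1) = (0 5 4 2 3)(1 7 6)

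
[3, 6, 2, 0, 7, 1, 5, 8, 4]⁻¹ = [3, 5, 2, 0, 8, 6, 1, 4, 7]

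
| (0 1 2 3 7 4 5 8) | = 8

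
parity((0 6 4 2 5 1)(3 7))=even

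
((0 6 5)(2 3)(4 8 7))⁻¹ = (0 5 6)(2 3)(4 7 8)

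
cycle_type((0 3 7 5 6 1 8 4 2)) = 9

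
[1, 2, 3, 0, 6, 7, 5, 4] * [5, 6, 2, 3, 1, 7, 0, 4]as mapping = [0→6, 1→2, 2→3, 3→5, 4→0, 5→4, 6→7, 7→1]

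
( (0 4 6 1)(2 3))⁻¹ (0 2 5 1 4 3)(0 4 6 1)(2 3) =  (0 6 2 4 3 5)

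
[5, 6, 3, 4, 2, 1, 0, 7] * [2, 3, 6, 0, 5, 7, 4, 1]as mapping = [0→7, 1→4, 2→0, 3→5, 4→6, 5→3, 6→2, 7→1]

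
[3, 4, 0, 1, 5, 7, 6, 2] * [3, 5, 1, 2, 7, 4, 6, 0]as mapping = [0→2, 1→7, 2→3, 3→5, 4→4, 5→0, 6→6, 7→1]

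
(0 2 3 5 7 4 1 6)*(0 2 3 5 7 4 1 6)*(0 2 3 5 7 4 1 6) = (0 5 1 2 7 6 3 4)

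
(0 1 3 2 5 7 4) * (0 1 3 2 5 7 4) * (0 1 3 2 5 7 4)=(0 2 4 3 7 1 5)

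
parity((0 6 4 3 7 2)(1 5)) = even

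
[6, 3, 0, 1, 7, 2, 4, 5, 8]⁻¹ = [2, 3, 5, 1, 6, 7, 0, 4, 8]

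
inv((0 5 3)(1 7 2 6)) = (0 3 5)(1 6 2 7)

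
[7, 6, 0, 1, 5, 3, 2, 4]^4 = [3, 7, 5, 0, 6, 2, 4, 1]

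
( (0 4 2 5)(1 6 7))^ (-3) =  (0 4 2 5)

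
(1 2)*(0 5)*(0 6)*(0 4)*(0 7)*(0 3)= (0 5 6 4 7 3)(1 2)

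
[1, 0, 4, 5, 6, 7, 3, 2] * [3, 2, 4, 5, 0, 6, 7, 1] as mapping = [0→2, 1→3, 2→0, 3→6, 4→7, 5→1, 6→5, 7→4] 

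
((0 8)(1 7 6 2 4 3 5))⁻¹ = (0 8)(1 5 3 4 2 6 7)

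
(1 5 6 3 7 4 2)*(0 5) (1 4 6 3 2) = (0 5 3 7 6 2 4 1) 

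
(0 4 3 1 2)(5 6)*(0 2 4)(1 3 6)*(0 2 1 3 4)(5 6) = (0 2 1)(3 4 5)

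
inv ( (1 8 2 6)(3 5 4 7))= (1 6 2 8)(3 7 4 5)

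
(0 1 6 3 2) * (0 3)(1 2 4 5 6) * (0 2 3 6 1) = (0 3 4 5 1)(2 6)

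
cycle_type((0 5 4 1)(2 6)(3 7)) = 2^2.4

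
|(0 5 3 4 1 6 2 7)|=8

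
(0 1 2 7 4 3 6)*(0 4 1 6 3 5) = (0 6 4 5)(1 2 7)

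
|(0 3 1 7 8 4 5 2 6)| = 9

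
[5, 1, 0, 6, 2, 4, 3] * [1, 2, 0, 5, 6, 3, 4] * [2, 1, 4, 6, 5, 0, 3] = [6, 4, 1, 5, 2, 3, 0]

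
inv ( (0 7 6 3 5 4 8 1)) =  (0 1 8 4 5 3 6 7)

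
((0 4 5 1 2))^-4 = (0 4 5 1 2)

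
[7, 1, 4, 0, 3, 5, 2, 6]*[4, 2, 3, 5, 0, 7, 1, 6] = [6, 2, 0, 4, 5, 7, 3, 1]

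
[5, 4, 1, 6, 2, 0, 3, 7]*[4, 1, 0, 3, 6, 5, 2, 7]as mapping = [0→5, 1→6, 2→1, 3→2, 4→0, 5→4, 6→3, 7→7]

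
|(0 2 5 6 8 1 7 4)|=8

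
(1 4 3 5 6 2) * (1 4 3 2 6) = (1 3 5)(2 4)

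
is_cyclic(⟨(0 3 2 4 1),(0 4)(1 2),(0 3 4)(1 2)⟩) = no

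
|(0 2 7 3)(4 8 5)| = 12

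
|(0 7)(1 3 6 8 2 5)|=6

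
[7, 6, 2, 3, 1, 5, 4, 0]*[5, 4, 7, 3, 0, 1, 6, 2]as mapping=[0→2, 1→6, 2→7, 3→3, 4→4, 5→1, 6→0, 7→5]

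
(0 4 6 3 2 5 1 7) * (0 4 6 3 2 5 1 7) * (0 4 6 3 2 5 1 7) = (0 3 1 4 2 7 6 5)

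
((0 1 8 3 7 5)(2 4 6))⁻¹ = (0 5 7 3 8 1)(2 6 4)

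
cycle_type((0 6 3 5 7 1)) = 6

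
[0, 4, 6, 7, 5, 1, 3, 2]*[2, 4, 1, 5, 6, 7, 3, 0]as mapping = [0→2, 1→6, 2→3, 3→0, 4→7, 5→4, 6→5, 7→1]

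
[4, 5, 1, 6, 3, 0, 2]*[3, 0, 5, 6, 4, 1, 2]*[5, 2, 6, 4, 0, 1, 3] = [0, 2, 5, 6, 3, 4, 1]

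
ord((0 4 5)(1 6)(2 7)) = 6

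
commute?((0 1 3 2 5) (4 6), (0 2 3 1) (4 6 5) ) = no:(0 1 3 2 5) (4 6)*(0 2 3 1) (4 6 5) = (2 4 5), (0 2 3 1) (4 6 5)*(0 1 3 2 5) (4 6) = (0 5 6) 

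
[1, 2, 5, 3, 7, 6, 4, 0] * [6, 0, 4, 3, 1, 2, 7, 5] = [0, 4, 2, 3, 5, 7, 1, 6]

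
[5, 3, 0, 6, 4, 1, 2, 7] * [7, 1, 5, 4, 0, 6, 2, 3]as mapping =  [0→6, 1→4, 2→7, 3→2, 4→0, 5→1, 6→5, 7→3]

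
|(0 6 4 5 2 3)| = 6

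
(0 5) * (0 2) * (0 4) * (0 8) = (0 5 2 4 8)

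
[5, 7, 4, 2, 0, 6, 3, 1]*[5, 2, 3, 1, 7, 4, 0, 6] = [4, 6, 7, 3, 5, 0, 1, 2]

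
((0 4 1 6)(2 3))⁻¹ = (0 6 1 4)(2 3)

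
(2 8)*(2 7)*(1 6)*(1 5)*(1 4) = (1 6 5 4)(2 8 7)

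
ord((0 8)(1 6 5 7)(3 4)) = 4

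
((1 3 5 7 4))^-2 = (1 7 3 4 5)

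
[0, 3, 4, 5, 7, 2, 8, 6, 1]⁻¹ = [0, 8, 5, 1, 2, 3, 7, 4, 6]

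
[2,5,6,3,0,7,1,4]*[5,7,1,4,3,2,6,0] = [1,2,6,4,5,0,7,3]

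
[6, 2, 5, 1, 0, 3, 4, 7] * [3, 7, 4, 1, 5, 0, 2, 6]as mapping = [0→2, 1→4, 2→0, 3→7, 4→3, 5→1, 6→5, 7→6]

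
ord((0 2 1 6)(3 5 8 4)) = 4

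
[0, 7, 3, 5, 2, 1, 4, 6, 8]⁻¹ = [0, 5, 4, 2, 6, 3, 7, 1, 8]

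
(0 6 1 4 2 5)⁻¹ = (0 5 2 4 1 6)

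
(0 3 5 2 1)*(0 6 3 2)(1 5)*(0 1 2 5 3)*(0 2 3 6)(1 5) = (0 1)(2 6)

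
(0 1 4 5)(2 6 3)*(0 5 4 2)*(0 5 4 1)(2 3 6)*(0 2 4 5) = (0 2 4 1 3)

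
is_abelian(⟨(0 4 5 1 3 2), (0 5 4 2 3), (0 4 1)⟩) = no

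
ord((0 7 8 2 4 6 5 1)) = 8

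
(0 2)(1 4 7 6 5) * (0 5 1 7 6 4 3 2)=(1 3 2 5 7 4 6)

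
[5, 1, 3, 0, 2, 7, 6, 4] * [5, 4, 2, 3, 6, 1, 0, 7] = [1, 4, 3, 5, 2, 7, 0, 6] 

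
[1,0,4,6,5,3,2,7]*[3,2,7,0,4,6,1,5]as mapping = [0→2,1→3,2→4,3→1,4→6,5→0,6→7,7→5]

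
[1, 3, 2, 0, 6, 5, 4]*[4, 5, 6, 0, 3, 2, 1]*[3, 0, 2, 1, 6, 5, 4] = [5, 3, 4, 6, 0, 2, 1]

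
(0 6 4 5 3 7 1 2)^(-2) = (0 1 3 4)(2 7 5 6)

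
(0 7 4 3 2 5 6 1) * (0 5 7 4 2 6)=(0 4 3 6 1 5)(2 7)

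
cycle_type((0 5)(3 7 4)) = 2.3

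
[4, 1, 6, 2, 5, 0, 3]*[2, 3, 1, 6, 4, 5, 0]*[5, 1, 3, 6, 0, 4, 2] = [0, 6, 5, 1, 4, 3, 2]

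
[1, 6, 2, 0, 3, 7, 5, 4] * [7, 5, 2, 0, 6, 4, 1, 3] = [5, 1, 2, 7, 0, 3, 4, 6]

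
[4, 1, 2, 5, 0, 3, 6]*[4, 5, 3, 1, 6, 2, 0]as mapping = [0→6, 1→5, 2→3, 3→2, 4→4, 5→1, 6→0]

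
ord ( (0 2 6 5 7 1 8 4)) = 8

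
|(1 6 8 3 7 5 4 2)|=8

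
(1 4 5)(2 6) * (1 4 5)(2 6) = (1 5 4)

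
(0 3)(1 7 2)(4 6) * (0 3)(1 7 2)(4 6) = (1 2 7)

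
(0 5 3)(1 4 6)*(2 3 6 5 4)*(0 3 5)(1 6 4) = (0 1 2 5 4)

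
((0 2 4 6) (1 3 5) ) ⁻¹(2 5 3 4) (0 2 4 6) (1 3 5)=(1 5 6 4) 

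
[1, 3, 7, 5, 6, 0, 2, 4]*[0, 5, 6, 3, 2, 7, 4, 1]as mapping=[0→5, 1→3, 2→1, 3→7, 4→4, 5→0, 6→6, 7→2]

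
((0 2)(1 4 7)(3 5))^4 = (1 4 7)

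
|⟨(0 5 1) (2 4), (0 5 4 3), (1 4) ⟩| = 720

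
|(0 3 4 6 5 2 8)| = 7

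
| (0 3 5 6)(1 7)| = 4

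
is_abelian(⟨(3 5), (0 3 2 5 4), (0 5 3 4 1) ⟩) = no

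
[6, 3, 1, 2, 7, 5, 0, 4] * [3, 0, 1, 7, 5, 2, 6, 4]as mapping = [0→6, 1→7, 2→0, 3→1, 4→4, 5→2, 6→3, 7→5]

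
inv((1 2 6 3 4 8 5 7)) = (1 7 5 8 4 3 6 2)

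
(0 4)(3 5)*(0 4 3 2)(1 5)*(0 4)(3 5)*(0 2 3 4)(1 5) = (0 1 4 2)(3 5)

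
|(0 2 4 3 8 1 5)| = 7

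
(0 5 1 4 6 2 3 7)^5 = (0 2 1 7 6 5 3 4)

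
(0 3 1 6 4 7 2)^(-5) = (0 1 4 2 3 6 7)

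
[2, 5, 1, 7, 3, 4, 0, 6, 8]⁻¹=[6, 2, 0, 4, 5, 1, 7, 3, 8]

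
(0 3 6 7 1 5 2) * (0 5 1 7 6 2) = (0 3 2 5)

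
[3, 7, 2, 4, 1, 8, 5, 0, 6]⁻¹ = [7, 4, 2, 0, 3, 6, 8, 1, 5]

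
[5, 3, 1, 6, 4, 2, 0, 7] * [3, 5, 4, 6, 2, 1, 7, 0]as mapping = [0→1, 1→6, 2→5, 3→7, 4→2, 5→4, 6→3, 7→0]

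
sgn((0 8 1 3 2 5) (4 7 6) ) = -1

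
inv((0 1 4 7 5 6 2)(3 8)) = (0 2 6 5 7 4 1)(3 8)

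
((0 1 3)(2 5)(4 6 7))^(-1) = (0 3 1)(2 5)(4 7 6)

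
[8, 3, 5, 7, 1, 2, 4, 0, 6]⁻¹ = [7, 4, 5, 1, 6, 2, 8, 3, 0]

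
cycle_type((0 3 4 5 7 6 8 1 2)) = 9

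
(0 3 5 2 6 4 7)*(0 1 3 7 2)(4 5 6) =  (0 7 1 3 6 5)(2 4)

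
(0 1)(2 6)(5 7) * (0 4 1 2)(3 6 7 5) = (0 2 7 3 6)(1 4)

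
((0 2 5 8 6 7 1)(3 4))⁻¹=(0 1 7 6 8 5 2)(3 4)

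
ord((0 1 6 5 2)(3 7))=10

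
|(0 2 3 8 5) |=5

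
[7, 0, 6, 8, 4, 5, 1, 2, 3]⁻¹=[1, 6, 7, 8, 4, 5, 2, 0, 3]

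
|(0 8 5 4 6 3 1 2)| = 8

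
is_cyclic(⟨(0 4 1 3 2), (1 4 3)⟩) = no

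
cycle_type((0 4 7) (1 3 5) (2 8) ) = 2.3^2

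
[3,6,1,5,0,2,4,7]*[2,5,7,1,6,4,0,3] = [1,0,5,4,2,7,6,3]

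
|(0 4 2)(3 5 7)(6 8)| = 6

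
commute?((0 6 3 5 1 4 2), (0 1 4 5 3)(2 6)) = no:(0 6 3 5 1 4 2)*(0 1 4 5 3)(2 6) = (0 2 1 5 4 6), (0 1 4 5 3)(2 6)*(0 6 3 5 1 4 2) = (0 4 1 2 3 6)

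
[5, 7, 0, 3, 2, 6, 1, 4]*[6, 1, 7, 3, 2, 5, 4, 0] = [5, 0, 6, 3, 7, 4, 1, 2]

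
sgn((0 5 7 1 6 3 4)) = 1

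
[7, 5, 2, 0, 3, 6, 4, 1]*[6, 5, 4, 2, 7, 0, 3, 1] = [1, 0, 4, 6, 2, 3, 7, 5]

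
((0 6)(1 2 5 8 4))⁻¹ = (0 6)(1 4 8 5 2)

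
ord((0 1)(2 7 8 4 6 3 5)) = 14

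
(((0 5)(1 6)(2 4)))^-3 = (0 5)(1 6)(2 4)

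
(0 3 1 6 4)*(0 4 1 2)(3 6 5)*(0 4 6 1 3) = (0 1 5)(2 4 6 3)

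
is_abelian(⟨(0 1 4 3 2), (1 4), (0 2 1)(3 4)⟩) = no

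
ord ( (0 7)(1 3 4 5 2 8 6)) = 14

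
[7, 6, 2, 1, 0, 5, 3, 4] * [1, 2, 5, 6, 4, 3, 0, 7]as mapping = [0→7, 1→0, 2→5, 3→2, 4→1, 5→3, 6→6, 7→4]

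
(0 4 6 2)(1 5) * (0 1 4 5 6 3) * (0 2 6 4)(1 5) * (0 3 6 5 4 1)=(2 4 6 5 3)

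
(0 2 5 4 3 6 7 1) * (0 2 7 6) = (0 7 1 2 5 4 3)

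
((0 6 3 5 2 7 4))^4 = (0 2 6 7 3 4 5)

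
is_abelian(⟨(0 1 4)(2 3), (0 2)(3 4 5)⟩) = no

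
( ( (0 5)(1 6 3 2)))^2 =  (1 3)(2 6)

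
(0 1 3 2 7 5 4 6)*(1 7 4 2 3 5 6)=(0 7 6)(1 5 2 4)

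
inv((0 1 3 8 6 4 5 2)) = (0 2 5 4 6 8 3 1)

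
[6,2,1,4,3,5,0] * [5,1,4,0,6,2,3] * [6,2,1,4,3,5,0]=[4,3,2,0,6,1,5]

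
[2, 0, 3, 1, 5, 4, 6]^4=[0, 1, 2, 3, 4, 5, 6]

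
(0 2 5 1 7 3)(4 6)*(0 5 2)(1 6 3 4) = (1 7 4 3 5 6)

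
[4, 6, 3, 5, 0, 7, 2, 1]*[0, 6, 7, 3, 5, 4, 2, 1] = [5, 2, 3, 4, 0, 1, 7, 6]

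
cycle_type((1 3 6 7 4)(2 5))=2.5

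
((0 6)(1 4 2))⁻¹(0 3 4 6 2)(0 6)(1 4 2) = (0 1 6 3 2)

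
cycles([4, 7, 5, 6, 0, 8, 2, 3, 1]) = (0 4) (1 7 3 6 2 5 8) 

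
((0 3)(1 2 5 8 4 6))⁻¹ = (0 3)(1 6 4 8 5 2)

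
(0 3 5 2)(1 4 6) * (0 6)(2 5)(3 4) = (0 4)(1 3 2 6)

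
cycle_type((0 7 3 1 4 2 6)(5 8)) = 2.7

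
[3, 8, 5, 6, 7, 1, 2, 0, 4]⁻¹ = [7, 5, 6, 0, 8, 2, 3, 4, 1]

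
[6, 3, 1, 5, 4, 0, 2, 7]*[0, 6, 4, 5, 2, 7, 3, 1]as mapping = [0→3, 1→5, 2→6, 3→7, 4→2, 5→0, 6→4, 7→1]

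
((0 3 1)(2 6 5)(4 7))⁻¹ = (0 1 3)(2 5 6)(4 7)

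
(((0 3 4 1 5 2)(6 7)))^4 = (0 5 4)(1 3 2)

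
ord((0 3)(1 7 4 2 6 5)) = 6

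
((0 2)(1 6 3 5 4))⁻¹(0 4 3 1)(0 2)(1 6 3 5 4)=(1 5 6 2)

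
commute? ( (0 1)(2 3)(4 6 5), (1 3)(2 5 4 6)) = no: (0 1)(2 3)(4 6 5) * (1 3)(2 5 4 6) = (0 3 5 6 4 2 1), (1 3)(2 5 4 6) * (0 1)(2 3)(4 6 5) = (0 1 2 4 5 6 3)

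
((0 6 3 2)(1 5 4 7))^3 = (0 2 3 6)(1 7 4 5)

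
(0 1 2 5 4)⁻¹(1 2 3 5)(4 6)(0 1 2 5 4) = (0 6)(2 5 3 4)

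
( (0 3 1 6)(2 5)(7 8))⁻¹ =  (0 6 1 3)(2 5)(7 8)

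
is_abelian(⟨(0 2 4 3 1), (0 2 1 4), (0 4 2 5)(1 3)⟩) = no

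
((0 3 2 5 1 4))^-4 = (0 2 1)(3 5 4)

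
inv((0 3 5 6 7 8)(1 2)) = (0 8 7 6 5 3)(1 2)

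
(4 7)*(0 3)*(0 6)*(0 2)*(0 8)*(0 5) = (0 3 6 2 8 5)(4 7)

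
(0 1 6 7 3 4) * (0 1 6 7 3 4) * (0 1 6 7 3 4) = (0 7)(1 3)(4 6)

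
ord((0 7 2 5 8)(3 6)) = 10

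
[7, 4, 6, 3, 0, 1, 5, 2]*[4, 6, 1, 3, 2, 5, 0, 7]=[7, 2, 0, 3, 4, 6, 5, 1] 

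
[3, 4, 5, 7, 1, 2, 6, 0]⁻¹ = [7, 4, 5, 0, 1, 2, 6, 3]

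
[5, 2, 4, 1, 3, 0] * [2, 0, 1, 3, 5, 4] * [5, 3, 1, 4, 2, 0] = [2, 3, 0, 5, 4, 1]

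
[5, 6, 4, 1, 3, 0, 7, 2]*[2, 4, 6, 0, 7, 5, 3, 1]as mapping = [0→5, 1→3, 2→7, 3→4, 4→0, 5→2, 6→1, 7→6]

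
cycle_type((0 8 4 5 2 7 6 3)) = 8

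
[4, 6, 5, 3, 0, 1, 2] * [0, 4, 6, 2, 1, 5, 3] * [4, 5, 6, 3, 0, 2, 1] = [5, 3, 2, 6, 4, 0, 1]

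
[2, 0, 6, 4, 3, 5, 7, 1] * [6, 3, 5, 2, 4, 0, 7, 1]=[5, 6, 7, 4, 2, 0, 1, 3]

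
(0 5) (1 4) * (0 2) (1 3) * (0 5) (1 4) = (2 5) (3 4) 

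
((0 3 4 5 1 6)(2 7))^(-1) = (0 6 1 5 4 3)(2 7)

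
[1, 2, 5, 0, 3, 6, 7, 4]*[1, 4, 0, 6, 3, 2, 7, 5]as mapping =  [0→4, 1→0, 2→2, 3→1, 4→6, 5→7, 6→5, 7→3]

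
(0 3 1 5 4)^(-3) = (0 1 4 3 5)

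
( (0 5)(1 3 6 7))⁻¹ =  (0 5)(1 7 6 3)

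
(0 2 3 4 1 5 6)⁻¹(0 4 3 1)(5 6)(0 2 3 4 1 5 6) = (0 6)(1 4 5 2)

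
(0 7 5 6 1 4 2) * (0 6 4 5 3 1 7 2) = (0 2 6 7 3 1 5 4)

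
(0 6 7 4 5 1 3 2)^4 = (0 5)(1 6)(2 4)(3 7)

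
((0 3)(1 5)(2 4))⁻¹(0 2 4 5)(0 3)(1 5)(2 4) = (1 3 4 2)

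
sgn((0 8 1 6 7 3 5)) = 1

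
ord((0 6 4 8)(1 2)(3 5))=4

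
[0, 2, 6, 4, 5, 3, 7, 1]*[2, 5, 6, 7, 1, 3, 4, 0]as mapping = [0→2, 1→6, 2→4, 3→1, 4→3, 5→7, 6→0, 7→5]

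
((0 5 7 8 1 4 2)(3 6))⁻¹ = (0 2 4 1 8 7 5)(3 6)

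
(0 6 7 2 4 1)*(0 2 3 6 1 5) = (0 1 2 4 5)(3 6 7)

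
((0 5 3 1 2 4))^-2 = (0 2 3)(1 5 4)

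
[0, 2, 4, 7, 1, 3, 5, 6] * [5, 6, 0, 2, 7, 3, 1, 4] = [5, 0, 7, 4, 6, 2, 3, 1] 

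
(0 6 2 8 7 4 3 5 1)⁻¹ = (0 1 5 3 4 7 8 2 6)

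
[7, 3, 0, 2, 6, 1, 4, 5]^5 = [2, 5, 3, 1, 6, 7, 4, 0]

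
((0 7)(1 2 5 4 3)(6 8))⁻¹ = (0 7)(1 3 4 5 2)(6 8)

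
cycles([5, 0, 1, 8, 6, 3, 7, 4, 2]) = (0 5 3 8 2 1)(4 6 7)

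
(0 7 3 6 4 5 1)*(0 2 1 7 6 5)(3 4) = (0 6 3 5 7 4)(1 2)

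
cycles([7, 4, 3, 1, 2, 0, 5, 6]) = (0 7 6 5)(1 4 2 3)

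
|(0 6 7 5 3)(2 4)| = 10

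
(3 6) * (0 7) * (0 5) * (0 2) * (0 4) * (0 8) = (0 7 5 2 4 8)(3 6)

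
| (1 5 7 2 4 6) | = 6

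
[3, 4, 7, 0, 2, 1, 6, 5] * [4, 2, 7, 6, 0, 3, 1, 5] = [6, 0, 5, 4, 7, 2, 1, 3]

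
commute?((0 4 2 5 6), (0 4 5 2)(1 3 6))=no:(0 4 2 5 6) * (0 4 5 2)(1 3 6)=(0 5 1 3 6 4), (0 4 5 2)(1 3 6) * (0 4 2 5 6)=(0 2 4 6 1 3)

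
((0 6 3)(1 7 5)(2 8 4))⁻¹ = (0 3 6)(1 5 7)(2 4 8)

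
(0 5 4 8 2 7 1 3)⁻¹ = (0 3 1 7 2 8 4 5)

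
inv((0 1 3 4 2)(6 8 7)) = (0 2 4 3 1)(6 7 8)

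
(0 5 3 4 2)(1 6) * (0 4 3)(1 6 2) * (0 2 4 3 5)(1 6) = (1 4 6)(2 3 5)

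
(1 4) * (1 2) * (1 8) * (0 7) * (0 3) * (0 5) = (0 7 3 5)(1 4 2 8)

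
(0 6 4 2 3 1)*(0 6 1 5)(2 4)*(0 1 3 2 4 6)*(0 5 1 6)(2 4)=(0 3 1 5 6 2 4)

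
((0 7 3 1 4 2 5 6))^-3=(0 2 3 6 4 7 5 1)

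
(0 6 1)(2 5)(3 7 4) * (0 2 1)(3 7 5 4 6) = (0 3 5 1 2 4 7 6)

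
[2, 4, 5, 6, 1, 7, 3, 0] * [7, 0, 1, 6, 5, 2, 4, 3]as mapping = [0→1, 1→5, 2→2, 3→4, 4→0, 5→3, 6→6, 7→7]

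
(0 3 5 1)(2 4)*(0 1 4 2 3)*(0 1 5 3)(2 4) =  (0 1 5 2 4)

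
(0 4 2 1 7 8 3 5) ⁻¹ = (0 5 3 8 7 1 2 4) 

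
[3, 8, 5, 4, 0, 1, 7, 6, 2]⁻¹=[4, 5, 8, 0, 3, 2, 7, 6, 1]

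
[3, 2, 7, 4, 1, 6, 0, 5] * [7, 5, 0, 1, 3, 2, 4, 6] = [1, 0, 6, 3, 5, 4, 7, 2]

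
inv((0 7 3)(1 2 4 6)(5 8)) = (0 3 7)(1 6 4 2)(5 8)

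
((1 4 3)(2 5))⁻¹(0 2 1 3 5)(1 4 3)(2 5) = (0 5 4 1 2)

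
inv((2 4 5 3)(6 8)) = (2 3 5 4)(6 8)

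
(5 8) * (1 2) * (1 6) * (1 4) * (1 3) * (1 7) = (1 2 6 4 3 7)(5 8)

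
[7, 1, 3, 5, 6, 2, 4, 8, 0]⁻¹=[8, 1, 5, 2, 6, 3, 4, 0, 7]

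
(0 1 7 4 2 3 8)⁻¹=(0 8 3 2 4 7 1)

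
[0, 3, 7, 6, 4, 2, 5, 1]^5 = [0, 7, 5, 1, 4, 6, 3, 2]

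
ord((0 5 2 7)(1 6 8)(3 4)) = 12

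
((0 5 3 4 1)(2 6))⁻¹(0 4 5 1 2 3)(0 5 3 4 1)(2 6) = (0 6 4 5 1 3)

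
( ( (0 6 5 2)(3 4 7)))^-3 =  (0 6 5 2)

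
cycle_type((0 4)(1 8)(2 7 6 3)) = 2^2.4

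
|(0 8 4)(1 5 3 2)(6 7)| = 12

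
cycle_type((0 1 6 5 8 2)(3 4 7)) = 3.6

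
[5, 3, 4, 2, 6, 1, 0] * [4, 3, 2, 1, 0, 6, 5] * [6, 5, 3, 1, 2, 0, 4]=[4, 5, 6, 3, 0, 1, 2]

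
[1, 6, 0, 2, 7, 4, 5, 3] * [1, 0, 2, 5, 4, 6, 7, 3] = [0, 7, 1, 2, 3, 4, 6, 5]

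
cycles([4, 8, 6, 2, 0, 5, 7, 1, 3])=(0 4)(1 8 3 2 6 7)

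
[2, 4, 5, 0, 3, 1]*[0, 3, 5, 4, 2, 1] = [5, 2, 1, 0, 4, 3]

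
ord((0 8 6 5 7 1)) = 6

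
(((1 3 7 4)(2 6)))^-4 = ()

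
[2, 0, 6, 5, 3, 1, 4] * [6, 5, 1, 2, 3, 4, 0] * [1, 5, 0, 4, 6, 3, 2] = [5, 2, 1, 6, 0, 3, 4]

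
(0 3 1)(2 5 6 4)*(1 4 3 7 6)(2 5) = (0 7 6 3 4 5 1)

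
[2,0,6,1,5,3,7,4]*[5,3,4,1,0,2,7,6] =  [4,5,7,3,2,1,6,0]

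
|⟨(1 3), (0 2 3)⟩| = 24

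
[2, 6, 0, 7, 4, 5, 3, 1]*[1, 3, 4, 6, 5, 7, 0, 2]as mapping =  [0→4, 1→0, 2→1, 3→2, 4→5, 5→7, 6→6, 7→3]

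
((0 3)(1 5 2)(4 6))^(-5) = (0 3)(1 5 2)(4 6)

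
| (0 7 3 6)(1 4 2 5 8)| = 20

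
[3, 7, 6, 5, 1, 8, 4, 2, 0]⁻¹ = [8, 4, 7, 0, 6, 3, 2, 1, 5]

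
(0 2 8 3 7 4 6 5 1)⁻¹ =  (0 1 5 6 4 7 3 8 2)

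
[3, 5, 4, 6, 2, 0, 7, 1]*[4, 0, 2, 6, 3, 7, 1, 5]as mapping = [0→6, 1→7, 2→3, 3→1, 4→2, 5→4, 6→5, 7→0]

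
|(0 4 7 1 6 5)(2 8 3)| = 6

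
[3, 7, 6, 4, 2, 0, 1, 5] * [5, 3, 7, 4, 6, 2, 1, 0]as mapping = [0→4, 1→0, 2→1, 3→6, 4→7, 5→5, 6→3, 7→2]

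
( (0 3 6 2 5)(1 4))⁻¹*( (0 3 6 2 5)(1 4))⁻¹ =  (0 2 3 5 6)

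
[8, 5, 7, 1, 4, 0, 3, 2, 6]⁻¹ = [5, 3, 7, 6, 4, 1, 8, 2, 0]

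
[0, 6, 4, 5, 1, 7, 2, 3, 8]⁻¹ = [0, 4, 6, 7, 2, 3, 1, 5, 8]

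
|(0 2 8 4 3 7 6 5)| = 8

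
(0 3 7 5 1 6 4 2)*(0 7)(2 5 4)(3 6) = (0 6 2 7 4 5 1 3)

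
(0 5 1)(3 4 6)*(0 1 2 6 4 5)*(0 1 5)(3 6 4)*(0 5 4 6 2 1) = (1 4 3 5)(2 6)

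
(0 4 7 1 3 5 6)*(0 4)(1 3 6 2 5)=(1 6 4 7 3)(2 5)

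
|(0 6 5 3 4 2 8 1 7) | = 9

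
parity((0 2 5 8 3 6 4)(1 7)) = odd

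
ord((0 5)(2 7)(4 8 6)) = 6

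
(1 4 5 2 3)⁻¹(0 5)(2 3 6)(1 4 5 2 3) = (0 2)(1 6 3)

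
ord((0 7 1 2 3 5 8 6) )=8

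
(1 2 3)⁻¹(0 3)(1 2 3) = (0 1)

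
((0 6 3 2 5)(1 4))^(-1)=(0 5 2 3 6)(1 4)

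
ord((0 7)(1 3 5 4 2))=10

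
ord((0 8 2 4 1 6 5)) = 7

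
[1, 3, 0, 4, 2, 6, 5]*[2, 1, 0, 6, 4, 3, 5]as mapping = [0→1, 1→6, 2→2, 3→4, 4→0, 5→5, 6→3]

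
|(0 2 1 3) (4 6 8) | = 12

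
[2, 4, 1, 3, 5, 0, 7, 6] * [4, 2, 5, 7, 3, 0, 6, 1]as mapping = [0→5, 1→3, 2→2, 3→7, 4→0, 5→4, 6→1, 7→6]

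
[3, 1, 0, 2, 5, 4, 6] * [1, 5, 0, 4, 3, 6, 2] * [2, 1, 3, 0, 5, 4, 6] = [5, 4, 1, 2, 6, 0, 3]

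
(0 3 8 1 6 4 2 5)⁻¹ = (0 5 2 4 6 1 8 3)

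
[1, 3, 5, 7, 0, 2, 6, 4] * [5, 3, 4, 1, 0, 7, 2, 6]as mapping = [0→3, 1→1, 2→7, 3→6, 4→5, 5→4, 6→2, 7→0]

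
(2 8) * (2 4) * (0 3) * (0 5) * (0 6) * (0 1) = (0 3 5 6 1)(2 8 4)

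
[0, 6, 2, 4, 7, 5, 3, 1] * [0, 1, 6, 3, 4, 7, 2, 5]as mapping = [0→0, 1→2, 2→6, 3→4, 4→5, 5→7, 6→3, 7→1]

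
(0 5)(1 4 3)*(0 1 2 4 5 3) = (0 3 2 4)(1 5)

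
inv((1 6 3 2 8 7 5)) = (1 5 7 8 2 3 6)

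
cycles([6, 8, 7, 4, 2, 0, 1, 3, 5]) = (0 6 1 8 5)(2 7 3 4)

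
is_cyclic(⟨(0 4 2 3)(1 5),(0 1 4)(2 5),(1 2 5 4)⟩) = no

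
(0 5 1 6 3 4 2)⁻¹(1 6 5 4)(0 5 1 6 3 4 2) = (1 2 6 3)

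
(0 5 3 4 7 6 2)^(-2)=(0 6 4 5 2 7 3)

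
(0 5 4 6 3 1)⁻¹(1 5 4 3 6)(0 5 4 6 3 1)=(0 4 6 1 3)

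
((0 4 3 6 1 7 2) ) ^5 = (0 7 6 4 2 1 3) 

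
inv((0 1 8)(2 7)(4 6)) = (0 8 1)(2 7)(4 6)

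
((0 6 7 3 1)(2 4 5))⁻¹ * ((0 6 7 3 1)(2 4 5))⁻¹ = (0 3 6 1 7)(2 4 5)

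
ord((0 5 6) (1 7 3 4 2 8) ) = 6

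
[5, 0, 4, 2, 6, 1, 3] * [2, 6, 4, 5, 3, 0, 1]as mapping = [0→0, 1→2, 2→3, 3→4, 4→1, 5→6, 6→5]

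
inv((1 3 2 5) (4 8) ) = (1 5 2 3) (4 8) 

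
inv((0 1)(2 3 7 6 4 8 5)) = (0 1)(2 5 8 4 6 7 3)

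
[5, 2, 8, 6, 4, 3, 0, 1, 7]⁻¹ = [6, 7, 1, 5, 4, 0, 3, 8, 2]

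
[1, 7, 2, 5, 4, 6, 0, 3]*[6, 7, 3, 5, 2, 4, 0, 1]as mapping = [0→7, 1→1, 2→3, 3→4, 4→2, 5→0, 6→6, 7→5]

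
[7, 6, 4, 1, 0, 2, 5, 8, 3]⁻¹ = [4, 3, 5, 8, 2, 6, 1, 0, 7]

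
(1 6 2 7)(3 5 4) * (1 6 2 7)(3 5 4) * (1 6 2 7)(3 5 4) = (1 7 2 6)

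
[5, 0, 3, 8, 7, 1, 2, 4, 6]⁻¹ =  [1, 5, 6, 2, 7, 0, 8, 4, 3]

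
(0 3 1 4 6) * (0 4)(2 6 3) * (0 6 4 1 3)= (0 2 4)(1 6)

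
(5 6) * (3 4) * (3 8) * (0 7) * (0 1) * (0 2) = (0 7 1 2)(3 4 8)(5 6)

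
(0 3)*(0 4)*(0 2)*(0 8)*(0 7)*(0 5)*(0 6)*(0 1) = (0 3 4 2 8 7 5 6 1)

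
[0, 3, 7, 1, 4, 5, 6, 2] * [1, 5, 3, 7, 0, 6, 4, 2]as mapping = [0→1, 1→7, 2→2, 3→5, 4→0, 5→6, 6→4, 7→3]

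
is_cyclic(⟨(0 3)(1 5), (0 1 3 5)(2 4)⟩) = yes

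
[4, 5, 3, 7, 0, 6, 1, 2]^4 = [0, 5, 3, 7, 4, 6, 1, 2]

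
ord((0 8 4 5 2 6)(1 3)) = 6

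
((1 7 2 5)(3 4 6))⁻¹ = (1 5 2 7)(3 6 4)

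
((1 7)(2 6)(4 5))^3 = (1 7)(2 6)(4 5)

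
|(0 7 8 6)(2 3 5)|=12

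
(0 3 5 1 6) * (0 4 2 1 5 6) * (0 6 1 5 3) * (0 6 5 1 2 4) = (0 6)(1 5 3 2)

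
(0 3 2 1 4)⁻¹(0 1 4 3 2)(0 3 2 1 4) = (0 2 1 3 4)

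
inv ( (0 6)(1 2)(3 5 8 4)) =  (0 6)(1 2)(3 4 8 5)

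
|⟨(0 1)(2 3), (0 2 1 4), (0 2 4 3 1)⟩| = 120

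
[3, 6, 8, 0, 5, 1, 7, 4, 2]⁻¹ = [3, 5, 8, 0, 7, 4, 1, 6, 2]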